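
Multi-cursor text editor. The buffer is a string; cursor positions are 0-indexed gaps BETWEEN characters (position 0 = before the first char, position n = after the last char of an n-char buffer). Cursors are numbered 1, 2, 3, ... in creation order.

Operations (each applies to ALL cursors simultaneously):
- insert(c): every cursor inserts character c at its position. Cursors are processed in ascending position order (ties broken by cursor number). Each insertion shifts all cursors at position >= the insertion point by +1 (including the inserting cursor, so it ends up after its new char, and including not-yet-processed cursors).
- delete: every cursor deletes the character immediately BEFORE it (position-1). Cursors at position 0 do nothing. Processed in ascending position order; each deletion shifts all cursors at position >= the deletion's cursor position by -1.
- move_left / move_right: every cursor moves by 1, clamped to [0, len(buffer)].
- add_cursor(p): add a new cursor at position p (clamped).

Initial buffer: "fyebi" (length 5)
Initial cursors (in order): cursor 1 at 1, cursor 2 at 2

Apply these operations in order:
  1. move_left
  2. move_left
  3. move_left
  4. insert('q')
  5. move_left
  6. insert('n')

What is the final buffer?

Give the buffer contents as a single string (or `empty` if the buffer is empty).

Answer: qnnqfyebi

Derivation:
After op 1 (move_left): buffer="fyebi" (len 5), cursors c1@0 c2@1, authorship .....
After op 2 (move_left): buffer="fyebi" (len 5), cursors c1@0 c2@0, authorship .....
After op 3 (move_left): buffer="fyebi" (len 5), cursors c1@0 c2@0, authorship .....
After op 4 (insert('q')): buffer="qqfyebi" (len 7), cursors c1@2 c2@2, authorship 12.....
After op 5 (move_left): buffer="qqfyebi" (len 7), cursors c1@1 c2@1, authorship 12.....
After op 6 (insert('n')): buffer="qnnqfyebi" (len 9), cursors c1@3 c2@3, authorship 1122.....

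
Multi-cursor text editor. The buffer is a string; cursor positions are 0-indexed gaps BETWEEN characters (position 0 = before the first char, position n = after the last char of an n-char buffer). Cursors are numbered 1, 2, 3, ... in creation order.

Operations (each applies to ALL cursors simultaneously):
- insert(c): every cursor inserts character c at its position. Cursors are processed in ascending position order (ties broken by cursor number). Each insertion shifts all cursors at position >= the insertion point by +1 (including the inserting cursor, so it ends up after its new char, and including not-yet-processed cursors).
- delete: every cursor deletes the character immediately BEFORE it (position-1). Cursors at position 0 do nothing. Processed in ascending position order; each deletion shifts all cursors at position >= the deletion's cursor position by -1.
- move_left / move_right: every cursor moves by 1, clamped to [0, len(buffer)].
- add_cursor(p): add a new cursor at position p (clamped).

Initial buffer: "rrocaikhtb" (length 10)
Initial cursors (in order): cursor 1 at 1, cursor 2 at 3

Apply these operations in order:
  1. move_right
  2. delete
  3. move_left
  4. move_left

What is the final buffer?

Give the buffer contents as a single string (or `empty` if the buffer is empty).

Answer: roaikhtb

Derivation:
After op 1 (move_right): buffer="rrocaikhtb" (len 10), cursors c1@2 c2@4, authorship ..........
After op 2 (delete): buffer="roaikhtb" (len 8), cursors c1@1 c2@2, authorship ........
After op 3 (move_left): buffer="roaikhtb" (len 8), cursors c1@0 c2@1, authorship ........
After op 4 (move_left): buffer="roaikhtb" (len 8), cursors c1@0 c2@0, authorship ........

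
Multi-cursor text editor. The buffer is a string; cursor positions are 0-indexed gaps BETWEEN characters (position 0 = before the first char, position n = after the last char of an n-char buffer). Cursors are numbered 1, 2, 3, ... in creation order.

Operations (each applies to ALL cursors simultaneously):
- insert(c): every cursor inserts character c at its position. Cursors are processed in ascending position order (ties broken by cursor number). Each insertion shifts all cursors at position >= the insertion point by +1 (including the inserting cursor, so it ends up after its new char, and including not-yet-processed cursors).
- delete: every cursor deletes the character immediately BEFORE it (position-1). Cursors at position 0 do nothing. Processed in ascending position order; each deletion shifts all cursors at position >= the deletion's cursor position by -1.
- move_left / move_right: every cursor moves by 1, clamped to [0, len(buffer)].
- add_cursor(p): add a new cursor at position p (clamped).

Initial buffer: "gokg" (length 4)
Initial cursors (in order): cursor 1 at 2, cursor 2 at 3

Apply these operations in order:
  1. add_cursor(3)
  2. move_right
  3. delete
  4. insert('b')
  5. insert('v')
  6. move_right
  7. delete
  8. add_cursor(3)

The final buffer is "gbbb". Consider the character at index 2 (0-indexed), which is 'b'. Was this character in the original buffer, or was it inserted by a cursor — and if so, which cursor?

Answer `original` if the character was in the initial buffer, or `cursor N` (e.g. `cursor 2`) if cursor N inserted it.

Answer: cursor 2

Derivation:
After op 1 (add_cursor(3)): buffer="gokg" (len 4), cursors c1@2 c2@3 c3@3, authorship ....
After op 2 (move_right): buffer="gokg" (len 4), cursors c1@3 c2@4 c3@4, authorship ....
After op 3 (delete): buffer="g" (len 1), cursors c1@1 c2@1 c3@1, authorship .
After op 4 (insert('b')): buffer="gbbb" (len 4), cursors c1@4 c2@4 c3@4, authorship .123
After op 5 (insert('v')): buffer="gbbbvvv" (len 7), cursors c1@7 c2@7 c3@7, authorship .123123
After op 6 (move_right): buffer="gbbbvvv" (len 7), cursors c1@7 c2@7 c3@7, authorship .123123
After op 7 (delete): buffer="gbbb" (len 4), cursors c1@4 c2@4 c3@4, authorship .123
After op 8 (add_cursor(3)): buffer="gbbb" (len 4), cursors c4@3 c1@4 c2@4 c3@4, authorship .123
Authorship (.=original, N=cursor N): . 1 2 3
Index 2: author = 2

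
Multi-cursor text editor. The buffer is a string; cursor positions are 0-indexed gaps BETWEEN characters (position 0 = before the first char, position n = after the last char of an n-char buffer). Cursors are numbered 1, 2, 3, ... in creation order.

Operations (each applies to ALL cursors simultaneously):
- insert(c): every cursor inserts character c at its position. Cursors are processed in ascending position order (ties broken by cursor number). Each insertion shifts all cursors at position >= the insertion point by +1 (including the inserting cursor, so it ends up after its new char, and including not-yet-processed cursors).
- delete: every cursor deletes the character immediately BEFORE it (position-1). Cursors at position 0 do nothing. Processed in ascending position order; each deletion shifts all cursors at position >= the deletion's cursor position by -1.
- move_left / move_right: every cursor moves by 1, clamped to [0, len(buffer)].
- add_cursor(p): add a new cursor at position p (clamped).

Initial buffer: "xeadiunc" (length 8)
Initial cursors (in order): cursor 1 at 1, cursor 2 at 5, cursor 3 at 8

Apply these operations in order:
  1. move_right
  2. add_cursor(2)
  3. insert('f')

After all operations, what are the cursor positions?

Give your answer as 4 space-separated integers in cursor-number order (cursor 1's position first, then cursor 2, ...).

Answer: 4 9 12 4

Derivation:
After op 1 (move_right): buffer="xeadiunc" (len 8), cursors c1@2 c2@6 c3@8, authorship ........
After op 2 (add_cursor(2)): buffer="xeadiunc" (len 8), cursors c1@2 c4@2 c2@6 c3@8, authorship ........
After op 3 (insert('f')): buffer="xeffadiufncf" (len 12), cursors c1@4 c4@4 c2@9 c3@12, authorship ..14....2..3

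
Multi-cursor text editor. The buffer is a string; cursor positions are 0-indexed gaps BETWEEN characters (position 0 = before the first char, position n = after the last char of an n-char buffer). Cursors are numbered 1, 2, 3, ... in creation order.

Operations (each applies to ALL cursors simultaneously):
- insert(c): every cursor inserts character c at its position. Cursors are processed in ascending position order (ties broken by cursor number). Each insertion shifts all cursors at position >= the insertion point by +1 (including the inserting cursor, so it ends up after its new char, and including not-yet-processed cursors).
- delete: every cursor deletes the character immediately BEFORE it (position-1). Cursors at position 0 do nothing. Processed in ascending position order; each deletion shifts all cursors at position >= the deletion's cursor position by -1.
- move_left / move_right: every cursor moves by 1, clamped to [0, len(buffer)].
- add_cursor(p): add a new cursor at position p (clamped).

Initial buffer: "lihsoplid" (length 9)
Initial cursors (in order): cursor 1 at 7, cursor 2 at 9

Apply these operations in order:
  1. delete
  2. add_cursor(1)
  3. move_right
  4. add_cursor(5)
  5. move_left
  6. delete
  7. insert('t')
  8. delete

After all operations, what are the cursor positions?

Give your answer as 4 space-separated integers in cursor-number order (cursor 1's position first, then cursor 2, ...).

Answer: 2 2 0 2

Derivation:
After op 1 (delete): buffer="lihsopi" (len 7), cursors c1@6 c2@7, authorship .......
After op 2 (add_cursor(1)): buffer="lihsopi" (len 7), cursors c3@1 c1@6 c2@7, authorship .......
After op 3 (move_right): buffer="lihsopi" (len 7), cursors c3@2 c1@7 c2@7, authorship .......
After op 4 (add_cursor(5)): buffer="lihsopi" (len 7), cursors c3@2 c4@5 c1@7 c2@7, authorship .......
After op 5 (move_left): buffer="lihsopi" (len 7), cursors c3@1 c4@4 c1@6 c2@6, authorship .......
After op 6 (delete): buffer="ihi" (len 3), cursors c3@0 c1@2 c2@2 c4@2, authorship ...
After op 7 (insert('t')): buffer="tihttti" (len 7), cursors c3@1 c1@6 c2@6 c4@6, authorship 3..124.
After op 8 (delete): buffer="ihi" (len 3), cursors c3@0 c1@2 c2@2 c4@2, authorship ...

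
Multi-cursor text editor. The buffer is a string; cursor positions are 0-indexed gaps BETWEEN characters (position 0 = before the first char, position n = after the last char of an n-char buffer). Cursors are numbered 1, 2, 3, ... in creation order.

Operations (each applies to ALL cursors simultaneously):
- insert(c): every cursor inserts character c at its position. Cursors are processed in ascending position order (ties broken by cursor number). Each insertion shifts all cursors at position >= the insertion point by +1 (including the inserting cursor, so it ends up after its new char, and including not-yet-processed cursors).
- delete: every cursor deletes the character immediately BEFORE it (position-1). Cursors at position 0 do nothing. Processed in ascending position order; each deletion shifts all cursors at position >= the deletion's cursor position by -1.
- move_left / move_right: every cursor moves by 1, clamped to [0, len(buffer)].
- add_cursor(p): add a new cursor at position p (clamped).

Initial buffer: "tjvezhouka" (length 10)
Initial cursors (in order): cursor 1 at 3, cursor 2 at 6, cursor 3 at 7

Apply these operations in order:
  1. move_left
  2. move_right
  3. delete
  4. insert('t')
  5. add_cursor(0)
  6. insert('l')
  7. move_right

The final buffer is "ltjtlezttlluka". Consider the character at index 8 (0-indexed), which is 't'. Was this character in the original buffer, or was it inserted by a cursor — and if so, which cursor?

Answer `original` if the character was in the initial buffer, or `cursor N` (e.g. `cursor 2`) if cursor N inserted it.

After op 1 (move_left): buffer="tjvezhouka" (len 10), cursors c1@2 c2@5 c3@6, authorship ..........
After op 2 (move_right): buffer="tjvezhouka" (len 10), cursors c1@3 c2@6 c3@7, authorship ..........
After op 3 (delete): buffer="tjezuka" (len 7), cursors c1@2 c2@4 c3@4, authorship .......
After op 4 (insert('t')): buffer="tjtezttuka" (len 10), cursors c1@3 c2@7 c3@7, authorship ..1..23...
After op 5 (add_cursor(0)): buffer="tjtezttuka" (len 10), cursors c4@0 c1@3 c2@7 c3@7, authorship ..1..23...
After op 6 (insert('l')): buffer="ltjtlezttlluka" (len 14), cursors c4@1 c1@5 c2@11 c3@11, authorship 4..11..2323...
After op 7 (move_right): buffer="ltjtlezttlluka" (len 14), cursors c4@2 c1@6 c2@12 c3@12, authorship 4..11..2323...
Authorship (.=original, N=cursor N): 4 . . 1 1 . . 2 3 2 3 . . .
Index 8: author = 3

Answer: cursor 3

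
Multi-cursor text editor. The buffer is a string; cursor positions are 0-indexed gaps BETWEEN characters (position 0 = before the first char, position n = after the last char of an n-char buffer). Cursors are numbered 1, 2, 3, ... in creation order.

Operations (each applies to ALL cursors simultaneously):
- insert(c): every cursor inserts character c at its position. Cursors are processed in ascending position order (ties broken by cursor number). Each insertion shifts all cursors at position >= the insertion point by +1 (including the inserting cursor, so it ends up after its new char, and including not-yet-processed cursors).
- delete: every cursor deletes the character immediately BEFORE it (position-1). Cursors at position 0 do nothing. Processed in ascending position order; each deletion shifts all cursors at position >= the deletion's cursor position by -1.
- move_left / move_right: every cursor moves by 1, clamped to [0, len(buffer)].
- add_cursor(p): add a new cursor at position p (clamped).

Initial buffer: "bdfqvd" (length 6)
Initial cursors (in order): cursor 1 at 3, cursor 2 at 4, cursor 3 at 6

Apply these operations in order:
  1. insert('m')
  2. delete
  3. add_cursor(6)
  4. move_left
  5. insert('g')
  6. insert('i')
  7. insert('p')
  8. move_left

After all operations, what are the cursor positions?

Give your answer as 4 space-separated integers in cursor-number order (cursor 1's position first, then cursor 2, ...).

Answer: 4 8 16 16

Derivation:
After op 1 (insert('m')): buffer="bdfmqmvdm" (len 9), cursors c1@4 c2@6 c3@9, authorship ...1.2..3
After op 2 (delete): buffer="bdfqvd" (len 6), cursors c1@3 c2@4 c3@6, authorship ......
After op 3 (add_cursor(6)): buffer="bdfqvd" (len 6), cursors c1@3 c2@4 c3@6 c4@6, authorship ......
After op 4 (move_left): buffer="bdfqvd" (len 6), cursors c1@2 c2@3 c3@5 c4@5, authorship ......
After op 5 (insert('g')): buffer="bdgfgqvggd" (len 10), cursors c1@3 c2@5 c3@9 c4@9, authorship ..1.2..34.
After op 6 (insert('i')): buffer="bdgifgiqvggiid" (len 14), cursors c1@4 c2@7 c3@13 c4@13, authorship ..11.22..3434.
After op 7 (insert('p')): buffer="bdgipfgipqvggiippd" (len 18), cursors c1@5 c2@9 c3@17 c4@17, authorship ..111.222..343434.
After op 8 (move_left): buffer="bdgipfgipqvggiippd" (len 18), cursors c1@4 c2@8 c3@16 c4@16, authorship ..111.222..343434.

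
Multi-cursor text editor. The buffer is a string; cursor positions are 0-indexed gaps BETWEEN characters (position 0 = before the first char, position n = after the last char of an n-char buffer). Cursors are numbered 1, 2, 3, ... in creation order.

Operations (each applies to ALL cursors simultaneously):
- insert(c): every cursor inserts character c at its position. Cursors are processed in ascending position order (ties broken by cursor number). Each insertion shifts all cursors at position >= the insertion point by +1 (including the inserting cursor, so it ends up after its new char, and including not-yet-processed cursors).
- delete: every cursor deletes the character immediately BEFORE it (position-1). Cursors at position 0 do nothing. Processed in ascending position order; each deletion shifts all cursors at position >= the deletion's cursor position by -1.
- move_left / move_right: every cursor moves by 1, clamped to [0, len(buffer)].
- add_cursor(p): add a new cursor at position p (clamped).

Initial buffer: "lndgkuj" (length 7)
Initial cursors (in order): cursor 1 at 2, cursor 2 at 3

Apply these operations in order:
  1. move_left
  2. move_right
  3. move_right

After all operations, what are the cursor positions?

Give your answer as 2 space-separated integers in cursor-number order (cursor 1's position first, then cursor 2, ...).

Answer: 3 4

Derivation:
After op 1 (move_left): buffer="lndgkuj" (len 7), cursors c1@1 c2@2, authorship .......
After op 2 (move_right): buffer="lndgkuj" (len 7), cursors c1@2 c2@3, authorship .......
After op 3 (move_right): buffer="lndgkuj" (len 7), cursors c1@3 c2@4, authorship .......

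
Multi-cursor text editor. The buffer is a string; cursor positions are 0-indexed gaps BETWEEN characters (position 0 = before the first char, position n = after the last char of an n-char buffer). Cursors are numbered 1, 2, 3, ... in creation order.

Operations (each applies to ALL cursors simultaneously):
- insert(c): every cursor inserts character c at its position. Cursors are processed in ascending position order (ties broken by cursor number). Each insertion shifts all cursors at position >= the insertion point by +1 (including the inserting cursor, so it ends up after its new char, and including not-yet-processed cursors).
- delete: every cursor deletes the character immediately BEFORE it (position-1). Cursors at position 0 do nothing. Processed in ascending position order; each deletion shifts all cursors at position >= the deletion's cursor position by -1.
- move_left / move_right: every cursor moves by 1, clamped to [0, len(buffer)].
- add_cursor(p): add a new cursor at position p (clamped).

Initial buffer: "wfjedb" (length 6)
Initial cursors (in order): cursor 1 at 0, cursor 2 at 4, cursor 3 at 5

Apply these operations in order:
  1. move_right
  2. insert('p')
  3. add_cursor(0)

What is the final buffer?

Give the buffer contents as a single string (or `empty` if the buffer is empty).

Answer: wpfjedpbp

Derivation:
After op 1 (move_right): buffer="wfjedb" (len 6), cursors c1@1 c2@5 c3@6, authorship ......
After op 2 (insert('p')): buffer="wpfjedpbp" (len 9), cursors c1@2 c2@7 c3@9, authorship .1....2.3
After op 3 (add_cursor(0)): buffer="wpfjedpbp" (len 9), cursors c4@0 c1@2 c2@7 c3@9, authorship .1....2.3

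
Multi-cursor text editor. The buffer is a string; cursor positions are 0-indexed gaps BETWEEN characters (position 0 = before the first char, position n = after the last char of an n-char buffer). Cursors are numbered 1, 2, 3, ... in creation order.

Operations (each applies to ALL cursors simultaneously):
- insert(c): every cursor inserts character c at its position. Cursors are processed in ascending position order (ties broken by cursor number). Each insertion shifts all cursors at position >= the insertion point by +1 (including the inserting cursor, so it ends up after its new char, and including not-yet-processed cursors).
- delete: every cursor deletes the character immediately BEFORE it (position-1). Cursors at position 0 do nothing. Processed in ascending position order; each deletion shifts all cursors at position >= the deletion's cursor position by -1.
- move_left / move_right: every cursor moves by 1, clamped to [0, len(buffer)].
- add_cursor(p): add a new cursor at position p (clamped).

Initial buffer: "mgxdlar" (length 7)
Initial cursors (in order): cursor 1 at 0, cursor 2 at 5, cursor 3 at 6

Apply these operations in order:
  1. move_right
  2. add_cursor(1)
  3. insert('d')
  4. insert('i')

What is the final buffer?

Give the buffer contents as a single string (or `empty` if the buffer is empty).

After op 1 (move_right): buffer="mgxdlar" (len 7), cursors c1@1 c2@6 c3@7, authorship .......
After op 2 (add_cursor(1)): buffer="mgxdlar" (len 7), cursors c1@1 c4@1 c2@6 c3@7, authorship .......
After op 3 (insert('d')): buffer="mddgxdladrd" (len 11), cursors c1@3 c4@3 c2@9 c3@11, authorship .14.....2.3
After op 4 (insert('i')): buffer="mddiigxdladirdi" (len 15), cursors c1@5 c4@5 c2@12 c3@15, authorship .1414.....22.33

Answer: mddiigxdladirdi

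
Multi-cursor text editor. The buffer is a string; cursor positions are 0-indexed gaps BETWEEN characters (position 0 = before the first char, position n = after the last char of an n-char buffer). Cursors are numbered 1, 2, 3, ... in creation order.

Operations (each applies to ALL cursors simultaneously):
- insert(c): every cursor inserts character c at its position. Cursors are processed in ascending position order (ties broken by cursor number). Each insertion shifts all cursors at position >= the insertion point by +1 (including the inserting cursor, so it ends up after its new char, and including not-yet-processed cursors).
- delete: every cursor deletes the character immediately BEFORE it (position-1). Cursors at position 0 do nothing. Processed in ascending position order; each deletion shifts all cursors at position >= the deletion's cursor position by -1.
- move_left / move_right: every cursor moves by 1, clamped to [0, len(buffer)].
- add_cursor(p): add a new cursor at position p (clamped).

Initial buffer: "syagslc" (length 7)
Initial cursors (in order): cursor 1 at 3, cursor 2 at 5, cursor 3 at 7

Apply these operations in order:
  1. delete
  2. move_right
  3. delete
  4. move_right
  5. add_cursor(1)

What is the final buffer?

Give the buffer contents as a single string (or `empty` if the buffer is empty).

After op 1 (delete): buffer="sygl" (len 4), cursors c1@2 c2@3 c3@4, authorship ....
After op 2 (move_right): buffer="sygl" (len 4), cursors c1@3 c2@4 c3@4, authorship ....
After op 3 (delete): buffer="s" (len 1), cursors c1@1 c2@1 c3@1, authorship .
After op 4 (move_right): buffer="s" (len 1), cursors c1@1 c2@1 c3@1, authorship .
After op 5 (add_cursor(1)): buffer="s" (len 1), cursors c1@1 c2@1 c3@1 c4@1, authorship .

Answer: s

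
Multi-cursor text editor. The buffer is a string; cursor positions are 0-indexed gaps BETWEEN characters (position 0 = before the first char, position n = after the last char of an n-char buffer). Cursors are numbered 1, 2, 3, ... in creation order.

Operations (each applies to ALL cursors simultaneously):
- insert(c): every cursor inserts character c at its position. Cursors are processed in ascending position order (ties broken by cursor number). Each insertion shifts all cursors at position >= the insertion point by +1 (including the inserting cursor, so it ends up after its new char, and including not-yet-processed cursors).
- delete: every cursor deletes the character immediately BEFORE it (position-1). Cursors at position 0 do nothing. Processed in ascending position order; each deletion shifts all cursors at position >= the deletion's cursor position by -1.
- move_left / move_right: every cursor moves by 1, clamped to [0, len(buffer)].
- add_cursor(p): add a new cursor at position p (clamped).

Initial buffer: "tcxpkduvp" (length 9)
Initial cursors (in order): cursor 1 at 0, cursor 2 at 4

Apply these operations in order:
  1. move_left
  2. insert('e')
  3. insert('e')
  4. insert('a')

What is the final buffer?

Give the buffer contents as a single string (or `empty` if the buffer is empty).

Answer: eeatcxeeapkduvp

Derivation:
After op 1 (move_left): buffer="tcxpkduvp" (len 9), cursors c1@0 c2@3, authorship .........
After op 2 (insert('e')): buffer="etcxepkduvp" (len 11), cursors c1@1 c2@5, authorship 1...2......
After op 3 (insert('e')): buffer="eetcxeepkduvp" (len 13), cursors c1@2 c2@7, authorship 11...22......
After op 4 (insert('a')): buffer="eeatcxeeapkduvp" (len 15), cursors c1@3 c2@9, authorship 111...222......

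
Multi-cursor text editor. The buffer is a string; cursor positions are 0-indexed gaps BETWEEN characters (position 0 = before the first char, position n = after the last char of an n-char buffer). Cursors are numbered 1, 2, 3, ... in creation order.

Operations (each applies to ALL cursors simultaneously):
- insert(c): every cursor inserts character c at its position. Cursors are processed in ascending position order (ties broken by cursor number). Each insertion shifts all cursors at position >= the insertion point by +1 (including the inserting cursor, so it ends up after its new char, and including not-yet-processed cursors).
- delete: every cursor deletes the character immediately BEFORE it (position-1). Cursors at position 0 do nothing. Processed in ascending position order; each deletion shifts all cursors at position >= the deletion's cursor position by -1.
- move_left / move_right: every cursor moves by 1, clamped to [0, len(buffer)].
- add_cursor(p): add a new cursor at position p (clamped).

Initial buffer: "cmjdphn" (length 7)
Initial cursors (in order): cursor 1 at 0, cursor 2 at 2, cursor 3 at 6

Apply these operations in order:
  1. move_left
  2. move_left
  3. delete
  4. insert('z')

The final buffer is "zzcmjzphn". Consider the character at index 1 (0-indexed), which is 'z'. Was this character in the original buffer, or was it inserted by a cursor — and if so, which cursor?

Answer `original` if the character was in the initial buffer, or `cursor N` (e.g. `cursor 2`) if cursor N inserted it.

Answer: cursor 2

Derivation:
After op 1 (move_left): buffer="cmjdphn" (len 7), cursors c1@0 c2@1 c3@5, authorship .......
After op 2 (move_left): buffer="cmjdphn" (len 7), cursors c1@0 c2@0 c3@4, authorship .......
After op 3 (delete): buffer="cmjphn" (len 6), cursors c1@0 c2@0 c3@3, authorship ......
After op 4 (insert('z')): buffer="zzcmjzphn" (len 9), cursors c1@2 c2@2 c3@6, authorship 12...3...
Authorship (.=original, N=cursor N): 1 2 . . . 3 . . .
Index 1: author = 2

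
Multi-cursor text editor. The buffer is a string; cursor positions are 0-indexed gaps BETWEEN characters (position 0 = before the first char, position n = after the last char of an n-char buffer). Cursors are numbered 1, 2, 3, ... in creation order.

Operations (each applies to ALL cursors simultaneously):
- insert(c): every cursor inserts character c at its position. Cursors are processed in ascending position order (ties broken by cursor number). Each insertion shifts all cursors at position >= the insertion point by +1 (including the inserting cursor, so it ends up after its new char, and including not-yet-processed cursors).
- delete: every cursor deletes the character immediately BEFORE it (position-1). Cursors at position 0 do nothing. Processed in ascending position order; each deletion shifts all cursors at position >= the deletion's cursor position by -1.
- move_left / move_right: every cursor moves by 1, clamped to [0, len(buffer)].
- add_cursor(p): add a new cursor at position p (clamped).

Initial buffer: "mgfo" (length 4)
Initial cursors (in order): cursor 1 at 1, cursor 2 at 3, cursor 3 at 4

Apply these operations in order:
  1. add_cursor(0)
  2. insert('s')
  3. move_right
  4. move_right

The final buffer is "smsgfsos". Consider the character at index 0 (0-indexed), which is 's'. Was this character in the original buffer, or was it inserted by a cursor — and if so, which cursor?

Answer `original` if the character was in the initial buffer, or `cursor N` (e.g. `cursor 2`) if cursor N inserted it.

After op 1 (add_cursor(0)): buffer="mgfo" (len 4), cursors c4@0 c1@1 c2@3 c3@4, authorship ....
After op 2 (insert('s')): buffer="smsgfsos" (len 8), cursors c4@1 c1@3 c2@6 c3@8, authorship 4.1..2.3
After op 3 (move_right): buffer="smsgfsos" (len 8), cursors c4@2 c1@4 c2@7 c3@8, authorship 4.1..2.3
After op 4 (move_right): buffer="smsgfsos" (len 8), cursors c4@3 c1@5 c2@8 c3@8, authorship 4.1..2.3
Authorship (.=original, N=cursor N): 4 . 1 . . 2 . 3
Index 0: author = 4

Answer: cursor 4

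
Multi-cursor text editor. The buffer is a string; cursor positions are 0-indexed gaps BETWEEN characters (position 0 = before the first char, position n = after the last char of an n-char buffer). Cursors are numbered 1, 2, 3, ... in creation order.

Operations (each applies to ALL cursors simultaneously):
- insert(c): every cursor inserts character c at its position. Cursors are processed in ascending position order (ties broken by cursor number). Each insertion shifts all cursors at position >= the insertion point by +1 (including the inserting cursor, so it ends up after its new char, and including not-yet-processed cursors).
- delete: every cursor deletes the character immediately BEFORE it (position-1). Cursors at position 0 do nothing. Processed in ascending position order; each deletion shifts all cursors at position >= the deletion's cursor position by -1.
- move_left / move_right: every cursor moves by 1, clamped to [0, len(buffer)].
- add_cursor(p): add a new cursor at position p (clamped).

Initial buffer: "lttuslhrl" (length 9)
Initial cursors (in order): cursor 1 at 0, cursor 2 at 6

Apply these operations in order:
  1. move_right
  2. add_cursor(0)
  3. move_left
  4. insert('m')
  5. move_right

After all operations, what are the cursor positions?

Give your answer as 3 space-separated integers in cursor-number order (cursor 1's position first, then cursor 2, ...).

After op 1 (move_right): buffer="lttuslhrl" (len 9), cursors c1@1 c2@7, authorship .........
After op 2 (add_cursor(0)): buffer="lttuslhrl" (len 9), cursors c3@0 c1@1 c2@7, authorship .........
After op 3 (move_left): buffer="lttuslhrl" (len 9), cursors c1@0 c3@0 c2@6, authorship .........
After op 4 (insert('m')): buffer="mmlttuslmhrl" (len 12), cursors c1@2 c3@2 c2@9, authorship 13......2...
After op 5 (move_right): buffer="mmlttuslmhrl" (len 12), cursors c1@3 c3@3 c2@10, authorship 13......2...

Answer: 3 10 3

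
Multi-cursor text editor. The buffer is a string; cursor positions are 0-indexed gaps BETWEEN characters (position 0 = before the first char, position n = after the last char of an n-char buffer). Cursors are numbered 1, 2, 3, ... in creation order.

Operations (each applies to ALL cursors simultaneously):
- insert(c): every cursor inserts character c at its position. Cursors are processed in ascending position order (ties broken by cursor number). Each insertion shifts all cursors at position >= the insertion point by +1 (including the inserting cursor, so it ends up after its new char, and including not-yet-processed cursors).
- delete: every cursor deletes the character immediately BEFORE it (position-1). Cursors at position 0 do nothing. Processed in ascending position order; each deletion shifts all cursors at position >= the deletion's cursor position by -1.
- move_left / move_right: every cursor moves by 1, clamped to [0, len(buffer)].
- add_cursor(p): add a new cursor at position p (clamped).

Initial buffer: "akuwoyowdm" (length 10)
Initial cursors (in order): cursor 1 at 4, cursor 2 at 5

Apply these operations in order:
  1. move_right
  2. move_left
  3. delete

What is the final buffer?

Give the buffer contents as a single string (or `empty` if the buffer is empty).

After op 1 (move_right): buffer="akuwoyowdm" (len 10), cursors c1@5 c2@6, authorship ..........
After op 2 (move_left): buffer="akuwoyowdm" (len 10), cursors c1@4 c2@5, authorship ..........
After op 3 (delete): buffer="akuyowdm" (len 8), cursors c1@3 c2@3, authorship ........

Answer: akuyowdm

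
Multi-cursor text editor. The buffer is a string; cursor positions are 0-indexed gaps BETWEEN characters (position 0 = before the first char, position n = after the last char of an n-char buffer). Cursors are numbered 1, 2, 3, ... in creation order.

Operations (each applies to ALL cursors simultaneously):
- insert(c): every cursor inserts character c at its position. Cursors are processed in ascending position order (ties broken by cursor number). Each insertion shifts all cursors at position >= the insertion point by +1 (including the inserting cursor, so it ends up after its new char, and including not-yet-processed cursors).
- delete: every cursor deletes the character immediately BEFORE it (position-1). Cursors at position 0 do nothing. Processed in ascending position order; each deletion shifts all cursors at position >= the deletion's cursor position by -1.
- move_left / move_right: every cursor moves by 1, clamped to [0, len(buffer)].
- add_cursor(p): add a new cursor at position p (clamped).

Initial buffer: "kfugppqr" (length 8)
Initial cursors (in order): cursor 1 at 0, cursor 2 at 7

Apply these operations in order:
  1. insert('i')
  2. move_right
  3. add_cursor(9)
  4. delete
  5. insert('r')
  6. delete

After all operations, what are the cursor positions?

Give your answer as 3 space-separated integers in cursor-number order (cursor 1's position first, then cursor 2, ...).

After op 1 (insert('i')): buffer="ikfugppqir" (len 10), cursors c1@1 c2@9, authorship 1.......2.
After op 2 (move_right): buffer="ikfugppqir" (len 10), cursors c1@2 c2@10, authorship 1.......2.
After op 3 (add_cursor(9)): buffer="ikfugppqir" (len 10), cursors c1@2 c3@9 c2@10, authorship 1.......2.
After op 4 (delete): buffer="ifugppq" (len 7), cursors c1@1 c2@7 c3@7, authorship 1......
After op 5 (insert('r')): buffer="irfugppqrr" (len 10), cursors c1@2 c2@10 c3@10, authorship 11......23
After op 6 (delete): buffer="ifugppq" (len 7), cursors c1@1 c2@7 c3@7, authorship 1......

Answer: 1 7 7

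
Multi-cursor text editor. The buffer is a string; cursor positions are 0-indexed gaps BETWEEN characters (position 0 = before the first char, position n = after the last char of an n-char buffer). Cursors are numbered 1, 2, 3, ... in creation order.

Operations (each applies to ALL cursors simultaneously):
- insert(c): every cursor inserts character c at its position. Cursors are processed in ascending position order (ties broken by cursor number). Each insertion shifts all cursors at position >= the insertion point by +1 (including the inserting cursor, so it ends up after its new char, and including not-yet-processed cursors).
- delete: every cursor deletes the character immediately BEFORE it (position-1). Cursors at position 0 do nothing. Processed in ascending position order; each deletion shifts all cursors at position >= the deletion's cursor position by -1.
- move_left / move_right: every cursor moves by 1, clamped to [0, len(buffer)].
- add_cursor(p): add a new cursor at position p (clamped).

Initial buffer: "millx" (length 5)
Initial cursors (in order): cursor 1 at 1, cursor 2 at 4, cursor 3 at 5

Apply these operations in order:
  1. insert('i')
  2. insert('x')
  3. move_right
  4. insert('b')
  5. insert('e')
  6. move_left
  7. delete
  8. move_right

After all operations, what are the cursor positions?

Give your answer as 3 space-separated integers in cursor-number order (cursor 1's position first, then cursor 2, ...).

After op 1 (insert('i')): buffer="miillixi" (len 8), cursors c1@2 c2@6 c3@8, authorship .1...2.3
After op 2 (insert('x')): buffer="mixillixxix" (len 11), cursors c1@3 c2@8 c3@11, authorship .11...22.33
After op 3 (move_right): buffer="mixillixxix" (len 11), cursors c1@4 c2@9 c3@11, authorship .11...22.33
After op 4 (insert('b')): buffer="mixibllixxbixb" (len 14), cursors c1@5 c2@11 c3@14, authorship .11.1..22.2333
After op 5 (insert('e')): buffer="mixibellixxbeixbe" (len 17), cursors c1@6 c2@13 c3@17, authorship .11.11..22.223333
After op 6 (move_left): buffer="mixibellixxbeixbe" (len 17), cursors c1@5 c2@12 c3@16, authorship .11.11..22.223333
After op 7 (delete): buffer="mixiellixxeixe" (len 14), cursors c1@4 c2@10 c3@13, authorship .11.1..22.2333
After op 8 (move_right): buffer="mixiellixxeixe" (len 14), cursors c1@5 c2@11 c3@14, authorship .11.1..22.2333

Answer: 5 11 14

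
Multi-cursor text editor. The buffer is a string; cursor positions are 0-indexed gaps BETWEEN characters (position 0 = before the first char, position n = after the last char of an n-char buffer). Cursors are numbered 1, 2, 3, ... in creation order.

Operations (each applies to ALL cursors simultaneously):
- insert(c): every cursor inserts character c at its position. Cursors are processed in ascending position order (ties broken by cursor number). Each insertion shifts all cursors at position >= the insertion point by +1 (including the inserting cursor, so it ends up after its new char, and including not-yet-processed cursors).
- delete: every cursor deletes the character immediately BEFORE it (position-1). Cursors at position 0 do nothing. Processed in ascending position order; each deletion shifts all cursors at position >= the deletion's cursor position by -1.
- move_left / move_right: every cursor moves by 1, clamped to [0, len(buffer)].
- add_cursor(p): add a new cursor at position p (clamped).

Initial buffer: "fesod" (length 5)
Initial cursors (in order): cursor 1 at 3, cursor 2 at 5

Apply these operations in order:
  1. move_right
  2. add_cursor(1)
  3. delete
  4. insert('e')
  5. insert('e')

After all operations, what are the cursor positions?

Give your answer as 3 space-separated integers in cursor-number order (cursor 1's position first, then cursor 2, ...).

After op 1 (move_right): buffer="fesod" (len 5), cursors c1@4 c2@5, authorship .....
After op 2 (add_cursor(1)): buffer="fesod" (len 5), cursors c3@1 c1@4 c2@5, authorship .....
After op 3 (delete): buffer="es" (len 2), cursors c3@0 c1@2 c2@2, authorship ..
After op 4 (insert('e')): buffer="eesee" (len 5), cursors c3@1 c1@5 c2@5, authorship 3..12
After op 5 (insert('e')): buffer="eeeseeee" (len 8), cursors c3@2 c1@8 c2@8, authorship 33..1212

Answer: 8 8 2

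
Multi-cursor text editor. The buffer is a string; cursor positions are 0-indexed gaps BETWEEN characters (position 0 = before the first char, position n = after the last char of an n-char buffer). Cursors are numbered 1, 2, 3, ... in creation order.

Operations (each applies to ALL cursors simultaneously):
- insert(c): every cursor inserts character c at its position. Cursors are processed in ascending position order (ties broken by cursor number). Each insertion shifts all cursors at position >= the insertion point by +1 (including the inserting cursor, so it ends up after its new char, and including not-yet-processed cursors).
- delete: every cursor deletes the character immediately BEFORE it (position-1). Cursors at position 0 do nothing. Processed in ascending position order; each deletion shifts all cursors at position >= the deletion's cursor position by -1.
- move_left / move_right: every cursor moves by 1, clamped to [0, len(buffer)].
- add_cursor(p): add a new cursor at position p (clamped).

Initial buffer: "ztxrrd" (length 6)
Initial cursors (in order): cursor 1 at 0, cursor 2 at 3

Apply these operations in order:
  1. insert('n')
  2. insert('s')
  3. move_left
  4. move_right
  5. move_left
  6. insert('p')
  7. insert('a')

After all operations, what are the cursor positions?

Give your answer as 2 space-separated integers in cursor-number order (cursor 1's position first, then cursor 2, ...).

After op 1 (insert('n')): buffer="nztxnrrd" (len 8), cursors c1@1 c2@5, authorship 1...2...
After op 2 (insert('s')): buffer="nsztxnsrrd" (len 10), cursors c1@2 c2@7, authorship 11...22...
After op 3 (move_left): buffer="nsztxnsrrd" (len 10), cursors c1@1 c2@6, authorship 11...22...
After op 4 (move_right): buffer="nsztxnsrrd" (len 10), cursors c1@2 c2@7, authorship 11...22...
After op 5 (move_left): buffer="nsztxnsrrd" (len 10), cursors c1@1 c2@6, authorship 11...22...
After op 6 (insert('p')): buffer="npsztxnpsrrd" (len 12), cursors c1@2 c2@8, authorship 111...222...
After op 7 (insert('a')): buffer="npasztxnpasrrd" (len 14), cursors c1@3 c2@10, authorship 1111...2222...

Answer: 3 10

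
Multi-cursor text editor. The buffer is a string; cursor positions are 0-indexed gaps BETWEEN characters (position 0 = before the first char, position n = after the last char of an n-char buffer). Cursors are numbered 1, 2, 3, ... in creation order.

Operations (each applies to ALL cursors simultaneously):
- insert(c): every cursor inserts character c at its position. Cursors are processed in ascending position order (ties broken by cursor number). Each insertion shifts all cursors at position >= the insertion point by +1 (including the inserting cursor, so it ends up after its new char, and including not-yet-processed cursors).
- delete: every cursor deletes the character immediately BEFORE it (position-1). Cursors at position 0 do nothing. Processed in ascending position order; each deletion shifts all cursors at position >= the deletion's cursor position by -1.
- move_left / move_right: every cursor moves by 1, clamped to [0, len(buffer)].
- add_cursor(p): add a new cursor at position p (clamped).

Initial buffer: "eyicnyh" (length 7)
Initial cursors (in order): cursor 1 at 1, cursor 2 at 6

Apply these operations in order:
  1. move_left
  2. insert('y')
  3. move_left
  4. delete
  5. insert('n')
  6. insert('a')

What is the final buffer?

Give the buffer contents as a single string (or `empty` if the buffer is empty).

After op 1 (move_left): buffer="eyicnyh" (len 7), cursors c1@0 c2@5, authorship .......
After op 2 (insert('y')): buffer="yeyicnyyh" (len 9), cursors c1@1 c2@7, authorship 1.....2..
After op 3 (move_left): buffer="yeyicnyyh" (len 9), cursors c1@0 c2@6, authorship 1.....2..
After op 4 (delete): buffer="yeyicyyh" (len 8), cursors c1@0 c2@5, authorship 1....2..
After op 5 (insert('n')): buffer="nyeyicnyyh" (len 10), cursors c1@1 c2@7, authorship 11....22..
After op 6 (insert('a')): buffer="nayeyicnayyh" (len 12), cursors c1@2 c2@9, authorship 111....222..

Answer: nayeyicnayyh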